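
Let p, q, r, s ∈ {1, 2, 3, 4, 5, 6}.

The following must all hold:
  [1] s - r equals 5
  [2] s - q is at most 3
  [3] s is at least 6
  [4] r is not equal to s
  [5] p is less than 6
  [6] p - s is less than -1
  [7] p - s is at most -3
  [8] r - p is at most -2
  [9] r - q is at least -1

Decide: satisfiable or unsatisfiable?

Constraints 2, 7, 8, and 9 give s − p ≥ 3, p − r ≥ 2, r − q ≥ -1, q − s ≥ -3.
Adding all 4 inequalities: the left sides telescope to 0, and the right sides sum to 3 + 2 + (-1) + (-3) = 1. So 0 ≥ 1, which is false.

Unsatisfiable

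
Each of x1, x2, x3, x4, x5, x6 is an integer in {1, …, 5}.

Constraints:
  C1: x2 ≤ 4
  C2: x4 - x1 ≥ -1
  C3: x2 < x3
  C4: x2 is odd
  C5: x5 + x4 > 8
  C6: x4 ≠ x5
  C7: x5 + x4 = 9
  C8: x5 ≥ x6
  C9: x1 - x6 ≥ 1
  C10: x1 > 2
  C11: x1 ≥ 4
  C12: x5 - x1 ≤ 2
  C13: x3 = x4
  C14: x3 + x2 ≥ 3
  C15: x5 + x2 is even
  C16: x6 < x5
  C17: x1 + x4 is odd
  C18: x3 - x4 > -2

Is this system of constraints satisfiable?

One satisfying assignment is x1 = 5, x2 = 1, x3 = 4, x4 = 4, x5 = 5, x6 = 4.
For the less obvious constraints — constraint 2: x4 - x1 = -1; constraint 5: x5 + x4 = 9; constraint 7: x5 + x4 = 9 — and the others hold by inspection.

Satisfiable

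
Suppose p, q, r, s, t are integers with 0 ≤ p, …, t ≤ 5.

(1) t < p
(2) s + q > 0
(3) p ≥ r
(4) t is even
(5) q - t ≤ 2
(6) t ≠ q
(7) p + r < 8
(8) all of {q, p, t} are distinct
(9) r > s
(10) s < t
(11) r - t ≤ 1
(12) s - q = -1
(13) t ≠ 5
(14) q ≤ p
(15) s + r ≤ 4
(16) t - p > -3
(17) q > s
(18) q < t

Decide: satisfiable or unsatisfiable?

The assignment p = 4, q = 1, r = 1, s = 0, t = 2 works:
  constraint 2 holds since s + q = 1.
  constraint 5 holds since q - t = -1.
The rest check out directly.

Satisfiable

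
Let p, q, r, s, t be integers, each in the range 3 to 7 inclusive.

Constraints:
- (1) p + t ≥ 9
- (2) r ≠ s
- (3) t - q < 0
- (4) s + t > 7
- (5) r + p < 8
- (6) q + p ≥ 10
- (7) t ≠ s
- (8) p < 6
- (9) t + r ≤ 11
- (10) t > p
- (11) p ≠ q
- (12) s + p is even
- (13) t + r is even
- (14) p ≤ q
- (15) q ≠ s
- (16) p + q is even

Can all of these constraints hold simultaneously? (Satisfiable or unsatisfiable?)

Satisfiable

Take p = 4, q = 6, r = 3, s = 4, t = 5. Then constraint 1: p + t = 9; constraint 3: t - q = -1, and every other listed constraint is also met.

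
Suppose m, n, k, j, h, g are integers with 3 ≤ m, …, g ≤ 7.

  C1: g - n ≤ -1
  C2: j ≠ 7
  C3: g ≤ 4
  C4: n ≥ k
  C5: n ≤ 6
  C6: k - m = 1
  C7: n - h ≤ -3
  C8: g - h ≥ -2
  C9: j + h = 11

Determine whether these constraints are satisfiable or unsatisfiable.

Unsatisfiable

Constraints 1, 7, and 8 give n − g ≥ 1, g − h ≥ -2, h − n ≥ 3.
Adding all 3 inequalities: the left sides telescope to 0, and the right sides sum to 1 + (-2) + 3 = 2. So 0 ≥ 2, which is false.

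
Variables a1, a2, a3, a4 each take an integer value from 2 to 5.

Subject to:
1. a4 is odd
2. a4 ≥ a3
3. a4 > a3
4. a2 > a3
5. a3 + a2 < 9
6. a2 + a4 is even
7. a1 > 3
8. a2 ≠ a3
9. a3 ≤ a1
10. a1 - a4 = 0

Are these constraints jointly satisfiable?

Setting (a1, a2, a3, a4) = (5, 5, 3, 5) satisfies everything: constraint 1: a4 = 5 is odd; constraint 5: a3 + a2 = 8; constraint 10: a1 - a4 = 0, and the others follow.

Satisfiable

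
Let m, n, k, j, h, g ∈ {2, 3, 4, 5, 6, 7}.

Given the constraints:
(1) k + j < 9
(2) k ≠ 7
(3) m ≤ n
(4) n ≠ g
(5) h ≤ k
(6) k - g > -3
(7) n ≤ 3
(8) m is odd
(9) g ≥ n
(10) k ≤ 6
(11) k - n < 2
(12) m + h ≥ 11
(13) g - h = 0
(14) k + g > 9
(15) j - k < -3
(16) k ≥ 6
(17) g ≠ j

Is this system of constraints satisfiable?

From constraints 3 and 7: m ≤ n ≤ 3. From constraints 5 and 10: h ≤ k ≤ 6. Hence m + h ≤ 9. But constraint 12 requires m + h ≥ 11, and 11 > 9. Contradiction.

Unsatisfiable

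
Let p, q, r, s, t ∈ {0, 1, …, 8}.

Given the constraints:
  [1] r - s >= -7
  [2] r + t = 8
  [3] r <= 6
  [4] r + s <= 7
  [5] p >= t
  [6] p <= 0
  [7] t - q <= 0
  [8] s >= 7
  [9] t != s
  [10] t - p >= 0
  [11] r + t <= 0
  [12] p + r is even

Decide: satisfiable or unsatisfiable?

From constraint 3: r ≤ 6. From constraints 5 and 6: t ≤ p ≤ 0. Hence r + t ≤ 6. But constraint 2 requires r + t = 8, and 8 > 6. Contradiction.

Unsatisfiable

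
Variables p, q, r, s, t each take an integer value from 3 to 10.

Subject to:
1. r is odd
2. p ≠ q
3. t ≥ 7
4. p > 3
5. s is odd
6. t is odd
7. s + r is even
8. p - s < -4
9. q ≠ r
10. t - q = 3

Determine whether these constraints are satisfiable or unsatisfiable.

Setting (p, q, r, s, t) = (4, 6, 9, 9, 9) satisfies everything: constraint 8: p - s = -5; constraint 10: t - q = 3, and the others follow.

Satisfiable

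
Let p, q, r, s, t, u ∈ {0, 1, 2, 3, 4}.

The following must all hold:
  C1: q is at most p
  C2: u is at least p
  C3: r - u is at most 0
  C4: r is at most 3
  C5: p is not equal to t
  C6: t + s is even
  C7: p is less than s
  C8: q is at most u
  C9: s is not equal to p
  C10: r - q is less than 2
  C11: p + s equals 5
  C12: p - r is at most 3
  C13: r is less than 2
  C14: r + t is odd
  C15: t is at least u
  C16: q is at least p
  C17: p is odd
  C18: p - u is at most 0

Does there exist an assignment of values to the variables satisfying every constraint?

Satisfiable

One satisfying assignment is p = 1, q = 1, r = 1, s = 4, t = 2, u = 2.
For the less obvious constraints — constraint 3: r - u = -1; constraint 10: r - q = 0 — and the others hold by inspection.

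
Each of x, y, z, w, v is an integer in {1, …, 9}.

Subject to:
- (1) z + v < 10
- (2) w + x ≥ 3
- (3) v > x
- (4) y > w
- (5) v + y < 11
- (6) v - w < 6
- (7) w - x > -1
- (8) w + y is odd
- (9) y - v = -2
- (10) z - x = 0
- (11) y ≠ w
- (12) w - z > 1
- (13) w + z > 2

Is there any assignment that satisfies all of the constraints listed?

Satisfiable

One satisfying assignment is x = 1, y = 4, z = 1, w = 3, v = 6.
For the less obvious constraints — constraint 1: z + v = 7; constraint 2: w + x = 4; constraint 5: v + y = 10 — and the others hold by inspection.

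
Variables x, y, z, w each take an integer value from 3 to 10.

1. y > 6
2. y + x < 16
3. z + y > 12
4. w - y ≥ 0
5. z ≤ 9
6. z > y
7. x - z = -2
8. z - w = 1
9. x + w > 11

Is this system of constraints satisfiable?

Satisfiable

The assignment x = 6, y = 7, z = 8, w = 7 works:
  constraint 2 holds since y + x = 13.
  constraint 3 holds since z + y = 15.
  constraint 4 holds since w - y = 0.
The rest check out directly.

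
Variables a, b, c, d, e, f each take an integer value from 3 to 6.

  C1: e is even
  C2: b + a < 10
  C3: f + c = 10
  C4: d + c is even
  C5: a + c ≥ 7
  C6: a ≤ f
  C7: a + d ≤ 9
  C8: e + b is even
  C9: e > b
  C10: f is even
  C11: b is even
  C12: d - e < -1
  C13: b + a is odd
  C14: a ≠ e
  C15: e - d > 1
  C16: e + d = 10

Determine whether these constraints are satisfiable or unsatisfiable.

Satisfiable

Try a = 3, b = 4, c = 6, d = 4, e = 6, f = 4.
Check constraint 2: b + a = 7; constraint 3: f + c = 10. The remaining constraints are straightforward to verify.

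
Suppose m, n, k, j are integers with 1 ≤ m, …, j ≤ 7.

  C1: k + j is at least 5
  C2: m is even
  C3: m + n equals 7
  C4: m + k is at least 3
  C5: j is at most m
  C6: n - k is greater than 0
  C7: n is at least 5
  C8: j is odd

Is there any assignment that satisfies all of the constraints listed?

One satisfying assignment is m = 2, n = 5, k = 4, j = 1.
For the less obvious constraints — constraint 1: k + j = 5; constraint 3: m + n = 7; constraint 4: m + k = 6 — and the others hold by inspection.

Satisfiable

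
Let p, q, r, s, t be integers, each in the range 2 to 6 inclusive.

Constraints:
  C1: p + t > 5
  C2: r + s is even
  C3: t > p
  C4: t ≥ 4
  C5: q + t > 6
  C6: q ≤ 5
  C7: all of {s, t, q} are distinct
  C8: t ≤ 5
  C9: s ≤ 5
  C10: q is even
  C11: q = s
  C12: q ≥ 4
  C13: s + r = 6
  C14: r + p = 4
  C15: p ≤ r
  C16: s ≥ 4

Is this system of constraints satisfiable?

Unsatisfiable

Constraints 4, 6, 8, 9, 12, and 16 confine each of s, t, q to the 2 values {4, 5}.
Constraint 7 requires all 3 of them to be distinct, but only 2 values are available — impossible by the pigeonhole principle.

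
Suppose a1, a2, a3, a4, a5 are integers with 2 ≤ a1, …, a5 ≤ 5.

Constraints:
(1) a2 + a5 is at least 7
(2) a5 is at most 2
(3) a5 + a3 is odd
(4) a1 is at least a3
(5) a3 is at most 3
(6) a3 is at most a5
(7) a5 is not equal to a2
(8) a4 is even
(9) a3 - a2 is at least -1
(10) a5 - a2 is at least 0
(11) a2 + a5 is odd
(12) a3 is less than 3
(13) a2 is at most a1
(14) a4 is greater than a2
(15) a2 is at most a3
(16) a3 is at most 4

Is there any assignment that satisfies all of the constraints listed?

Unsatisfiable

From constraints 15 and 16: a2 ≤ a3 ≤ 4. From constraint 2: a5 ≤ 2. Hence a2 + a5 ≤ 6. But constraint 1 requires a2 + a5 ≥ 7, and 7 > 6. Contradiction.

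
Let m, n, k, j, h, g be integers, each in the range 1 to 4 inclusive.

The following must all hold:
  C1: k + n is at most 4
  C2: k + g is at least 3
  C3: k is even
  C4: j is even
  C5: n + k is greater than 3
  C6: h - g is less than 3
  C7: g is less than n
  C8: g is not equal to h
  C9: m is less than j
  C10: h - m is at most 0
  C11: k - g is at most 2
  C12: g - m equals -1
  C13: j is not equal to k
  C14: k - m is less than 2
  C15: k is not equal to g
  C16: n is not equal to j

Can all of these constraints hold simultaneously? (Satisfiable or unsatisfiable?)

Satisfiable

Try m = 2, n = 2, k = 2, j = 4, h = 2, g = 1.
Check constraint 1: k + n = 4; constraint 2: k + g = 3. The remaining constraints are straightforward to verify.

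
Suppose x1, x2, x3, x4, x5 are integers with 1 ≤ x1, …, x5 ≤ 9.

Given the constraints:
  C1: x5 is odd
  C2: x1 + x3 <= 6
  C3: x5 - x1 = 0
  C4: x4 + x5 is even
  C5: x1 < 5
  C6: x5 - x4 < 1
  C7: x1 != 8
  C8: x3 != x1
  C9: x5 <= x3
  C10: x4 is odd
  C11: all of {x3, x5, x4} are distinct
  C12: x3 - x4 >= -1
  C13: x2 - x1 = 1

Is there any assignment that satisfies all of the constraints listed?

Setting (x1, x2, x3, x4, x5) = (1, 2, 4, 3, 1) satisfies everything: constraint 2: x1 + x3 = 5; constraint 3: x5 - x1 = 0; constraint 6: x5 - x4 = -2, and the others follow.

Satisfiable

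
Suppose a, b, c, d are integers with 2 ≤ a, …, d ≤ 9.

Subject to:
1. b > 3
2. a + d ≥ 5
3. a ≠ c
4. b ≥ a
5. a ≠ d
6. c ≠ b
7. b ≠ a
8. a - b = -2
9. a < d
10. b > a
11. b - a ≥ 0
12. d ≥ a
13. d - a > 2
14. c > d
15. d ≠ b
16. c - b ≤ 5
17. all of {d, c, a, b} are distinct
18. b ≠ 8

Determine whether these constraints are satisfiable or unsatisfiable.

Satisfiable

One satisfying assignment is a = 2, b = 4, c = 9, d = 5.
For the less obvious constraints — constraint 2: a + d = 7; constraint 8: a - b = -2; constraint 11: b - a = 2 — and the others hold by inspection.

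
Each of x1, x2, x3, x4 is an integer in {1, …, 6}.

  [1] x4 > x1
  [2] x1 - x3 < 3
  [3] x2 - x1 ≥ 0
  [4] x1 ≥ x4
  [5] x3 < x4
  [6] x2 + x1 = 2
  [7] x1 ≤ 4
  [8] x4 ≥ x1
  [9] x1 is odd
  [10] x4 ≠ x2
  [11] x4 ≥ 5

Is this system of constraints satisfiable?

From constraints 4 and 11: x1 ≥ x4 and x4 ≥ 5, so x1 ≥ 5. From constraint 7: x1 ≤ 4. But 4 < 5, so no value of x1 works.

Unsatisfiable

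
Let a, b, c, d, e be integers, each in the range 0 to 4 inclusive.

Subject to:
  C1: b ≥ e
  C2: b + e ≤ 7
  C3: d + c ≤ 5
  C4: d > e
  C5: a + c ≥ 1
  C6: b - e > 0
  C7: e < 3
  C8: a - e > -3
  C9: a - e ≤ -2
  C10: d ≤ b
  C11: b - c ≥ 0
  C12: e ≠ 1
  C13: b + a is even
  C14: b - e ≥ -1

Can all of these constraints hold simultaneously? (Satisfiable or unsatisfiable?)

Satisfiable

The assignment a = 0, b = 4, c = 1, d = 3, e = 2 works:
  constraint 2 holds since b + e = 6.
  constraint 3 holds since d + c = 4.
The rest check out directly.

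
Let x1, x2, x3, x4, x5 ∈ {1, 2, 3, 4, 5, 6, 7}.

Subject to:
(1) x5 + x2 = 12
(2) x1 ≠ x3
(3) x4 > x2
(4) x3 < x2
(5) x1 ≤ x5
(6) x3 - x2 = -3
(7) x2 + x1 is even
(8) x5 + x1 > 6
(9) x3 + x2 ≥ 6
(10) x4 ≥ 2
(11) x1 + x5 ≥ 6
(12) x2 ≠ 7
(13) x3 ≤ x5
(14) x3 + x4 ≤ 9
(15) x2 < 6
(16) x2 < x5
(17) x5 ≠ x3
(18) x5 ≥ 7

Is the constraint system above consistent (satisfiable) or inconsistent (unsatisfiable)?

Take x1 = 1, x2 = 5, x3 = 2, x4 = 7, x5 = 7. Then constraint 1: x5 + x2 = 12; constraint 6: x3 - x2 = -3, and every other listed constraint is also met.

Satisfiable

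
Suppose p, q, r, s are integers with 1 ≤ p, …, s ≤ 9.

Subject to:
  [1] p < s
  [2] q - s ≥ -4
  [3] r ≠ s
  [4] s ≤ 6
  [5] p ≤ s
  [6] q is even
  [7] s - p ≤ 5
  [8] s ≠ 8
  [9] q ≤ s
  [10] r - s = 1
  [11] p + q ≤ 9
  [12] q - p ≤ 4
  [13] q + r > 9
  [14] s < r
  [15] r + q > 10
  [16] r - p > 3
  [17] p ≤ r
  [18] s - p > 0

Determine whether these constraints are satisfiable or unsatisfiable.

Satisfiable

Setting (p, q, r, s) = (3, 4, 7, 6) satisfies everything: constraint 2: q - s = -2; constraint 7: s - p = 3; constraint 10: r - s = 1, and the others follow.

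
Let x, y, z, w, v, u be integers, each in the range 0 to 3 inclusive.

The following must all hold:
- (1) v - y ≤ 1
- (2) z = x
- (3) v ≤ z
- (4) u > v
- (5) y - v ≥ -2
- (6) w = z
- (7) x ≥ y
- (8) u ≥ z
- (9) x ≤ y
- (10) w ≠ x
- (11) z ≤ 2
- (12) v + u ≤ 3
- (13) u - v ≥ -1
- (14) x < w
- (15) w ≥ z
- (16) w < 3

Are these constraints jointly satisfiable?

Unsatisfiable

From constraints 2 and 6, w = z = x, so w = x. But constraint 10 says w ≠ x. Contradiction.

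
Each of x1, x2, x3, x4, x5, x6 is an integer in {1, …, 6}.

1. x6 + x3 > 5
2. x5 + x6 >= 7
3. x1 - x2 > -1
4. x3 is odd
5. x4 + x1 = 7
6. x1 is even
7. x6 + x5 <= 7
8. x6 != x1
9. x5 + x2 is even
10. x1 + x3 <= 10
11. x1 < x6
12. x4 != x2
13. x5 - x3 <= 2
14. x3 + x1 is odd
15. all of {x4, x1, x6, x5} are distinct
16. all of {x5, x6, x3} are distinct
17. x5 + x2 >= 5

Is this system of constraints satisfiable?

Satisfiable

One satisfying assignment is x1 = 2, x2 = 2, x3 = 5, x4 = 5, x5 = 4, x6 = 3.
For the less obvious constraints — constraint 1: x6 + x3 = 8; constraint 2: x5 + x6 = 7; constraint 3: x1 - x2 = 0 — and the others hold by inspection.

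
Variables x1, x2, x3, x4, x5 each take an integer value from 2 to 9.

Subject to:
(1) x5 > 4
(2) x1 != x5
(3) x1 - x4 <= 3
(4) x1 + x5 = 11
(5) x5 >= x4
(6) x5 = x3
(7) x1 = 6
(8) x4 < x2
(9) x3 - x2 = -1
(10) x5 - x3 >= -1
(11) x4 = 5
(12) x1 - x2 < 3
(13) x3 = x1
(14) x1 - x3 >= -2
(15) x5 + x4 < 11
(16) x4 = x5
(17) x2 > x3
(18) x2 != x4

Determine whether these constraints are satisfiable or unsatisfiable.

Unsatisfiable

Constraint 11 fixes x4 = 5 and constraint 7 fixes x1 = 6. Constraints 6, 13, and 16 give x4 = x5 = x3 = x1, so x4 = x1. But 5 ≠ 6 — contradiction.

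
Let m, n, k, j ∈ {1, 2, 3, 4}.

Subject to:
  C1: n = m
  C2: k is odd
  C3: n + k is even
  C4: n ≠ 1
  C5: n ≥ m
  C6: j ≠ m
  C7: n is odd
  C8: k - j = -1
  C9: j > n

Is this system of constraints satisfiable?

Try m = 3, n = 3, k = 3, j = 4.
Check constraint 2: k = 3 is odd; constraint 3: n + k = 6 is even; constraint 8: k - j = -1. The remaining constraints are straightforward to verify.

Satisfiable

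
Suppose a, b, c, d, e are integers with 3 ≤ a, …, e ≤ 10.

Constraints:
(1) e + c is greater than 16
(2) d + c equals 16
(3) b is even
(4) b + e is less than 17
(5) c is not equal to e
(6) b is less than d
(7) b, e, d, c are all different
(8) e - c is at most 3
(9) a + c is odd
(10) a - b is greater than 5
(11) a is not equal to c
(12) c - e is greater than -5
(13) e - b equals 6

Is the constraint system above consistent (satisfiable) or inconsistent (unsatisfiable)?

Take a = 10, b = 4, c = 7, d = 9, e = 10. Then constraint 1: e + c = 17; constraint 2: d + c = 16; constraint 4: b + e = 14, and every other listed constraint is also met.

Satisfiable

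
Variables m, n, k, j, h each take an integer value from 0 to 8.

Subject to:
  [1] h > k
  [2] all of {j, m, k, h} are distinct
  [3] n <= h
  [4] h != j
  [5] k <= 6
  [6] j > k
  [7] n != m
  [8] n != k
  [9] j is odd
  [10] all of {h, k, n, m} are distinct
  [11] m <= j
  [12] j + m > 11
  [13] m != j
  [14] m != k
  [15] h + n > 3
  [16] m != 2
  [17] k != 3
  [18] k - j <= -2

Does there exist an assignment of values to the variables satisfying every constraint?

Satisfiable

One satisfying assignment is m = 5, n = 0, k = 2, j = 7, h = 4.
For the less obvious constraints — constraint 12: j + m = 12; constraint 15: h + n = 4; constraint 18: k - j = -5 — and the others hold by inspection.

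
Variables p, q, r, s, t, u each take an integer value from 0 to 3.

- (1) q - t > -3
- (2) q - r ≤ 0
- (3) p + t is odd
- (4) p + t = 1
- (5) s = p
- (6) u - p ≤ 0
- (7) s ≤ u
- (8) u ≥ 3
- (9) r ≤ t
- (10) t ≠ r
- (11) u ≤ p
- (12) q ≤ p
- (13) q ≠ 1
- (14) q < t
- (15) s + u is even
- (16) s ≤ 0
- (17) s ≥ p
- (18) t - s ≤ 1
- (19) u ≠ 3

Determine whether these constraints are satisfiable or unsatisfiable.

Unsatisfiable

From constraints 8 and 11: p ≥ u and u ≥ 3, so p ≥ 3. From constraints 16 and 17: p ≤ s and s ≤ 0, so p ≤ 0. But 0 < 3, so no value of p works.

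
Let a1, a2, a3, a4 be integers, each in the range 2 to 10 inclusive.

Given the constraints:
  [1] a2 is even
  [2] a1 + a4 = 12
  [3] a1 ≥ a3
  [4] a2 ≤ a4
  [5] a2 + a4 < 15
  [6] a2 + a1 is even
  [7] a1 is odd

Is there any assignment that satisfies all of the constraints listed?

Constraint 1 makes a2 even and constraint 7 makes a1 odd, so a2 + a1 must be odd. Constraint 6 says a2 + a1 is even — contradiction.

Unsatisfiable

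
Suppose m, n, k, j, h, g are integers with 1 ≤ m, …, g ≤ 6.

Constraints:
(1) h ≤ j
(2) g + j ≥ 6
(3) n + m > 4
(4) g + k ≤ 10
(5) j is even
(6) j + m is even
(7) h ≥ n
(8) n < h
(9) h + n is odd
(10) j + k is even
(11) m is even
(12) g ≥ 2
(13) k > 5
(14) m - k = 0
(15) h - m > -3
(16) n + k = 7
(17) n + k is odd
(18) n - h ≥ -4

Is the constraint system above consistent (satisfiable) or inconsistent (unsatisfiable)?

Satisfiable

Take m = 6, n = 1, k = 6, j = 6, h = 4, g = 2. Then constraint 2: g + j = 8; constraint 3: n + m = 7; constraint 4: g + k = 8, and every other listed constraint is also met.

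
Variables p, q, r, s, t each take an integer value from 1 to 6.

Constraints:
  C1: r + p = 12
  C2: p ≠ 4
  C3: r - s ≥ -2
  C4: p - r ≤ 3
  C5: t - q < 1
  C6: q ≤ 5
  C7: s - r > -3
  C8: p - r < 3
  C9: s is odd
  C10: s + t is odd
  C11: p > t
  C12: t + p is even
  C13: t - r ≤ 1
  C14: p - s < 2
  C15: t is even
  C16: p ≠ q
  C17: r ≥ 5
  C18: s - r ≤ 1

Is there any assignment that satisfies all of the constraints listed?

Satisfiable

The assignment p = 6, q = 5, r = 6, s = 5, t = 4 works:
  constraint 1 holds since r + p = 12.
  constraint 3 holds since r - s = 1.
The rest check out directly.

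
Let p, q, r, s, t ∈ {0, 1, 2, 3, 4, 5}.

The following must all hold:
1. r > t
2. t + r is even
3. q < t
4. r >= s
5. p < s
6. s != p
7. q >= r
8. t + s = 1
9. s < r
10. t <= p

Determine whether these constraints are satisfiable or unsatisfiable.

Unsatisfiable

Constraints 3, 5, 7, 9, and 10 give r ≤ q, q < t, t ≤ p, p < s, s < r. Chaining: r ≤ q < t ≤ p < s < r, which forces r < r — impossible.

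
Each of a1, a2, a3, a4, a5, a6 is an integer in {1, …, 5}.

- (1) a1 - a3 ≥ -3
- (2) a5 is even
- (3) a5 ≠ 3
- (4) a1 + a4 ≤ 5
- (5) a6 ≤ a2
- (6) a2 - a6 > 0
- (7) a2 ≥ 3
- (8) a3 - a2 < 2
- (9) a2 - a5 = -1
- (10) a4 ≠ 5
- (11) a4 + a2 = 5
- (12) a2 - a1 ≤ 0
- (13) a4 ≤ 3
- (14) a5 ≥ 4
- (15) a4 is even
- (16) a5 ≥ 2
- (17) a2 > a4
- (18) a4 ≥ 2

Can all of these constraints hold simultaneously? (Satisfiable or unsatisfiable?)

Satisfiable

Take a1 = 3, a2 = 3, a3 = 4, a4 = 2, a5 = 4, a6 = 1. Then constraint 1: a1 - a3 = -1; constraint 4: a1 + a4 = 5; constraint 6: a2 - a6 = 2, and every other listed constraint is also met.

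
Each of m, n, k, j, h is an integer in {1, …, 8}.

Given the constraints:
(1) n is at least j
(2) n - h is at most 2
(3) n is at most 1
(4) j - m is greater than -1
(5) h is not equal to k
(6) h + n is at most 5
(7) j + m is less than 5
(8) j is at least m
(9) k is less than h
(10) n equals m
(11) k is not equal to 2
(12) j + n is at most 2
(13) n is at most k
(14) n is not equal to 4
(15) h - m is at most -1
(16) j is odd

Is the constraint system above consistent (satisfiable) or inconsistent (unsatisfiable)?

Constraints 1, 8, 9, 13, and 15 give n ≤ k, k < h, h < m, m ≤ j, j ≤ n. Chaining: n ≤ k < h < m ≤ j ≤ n, which forces n < n — impossible.

Unsatisfiable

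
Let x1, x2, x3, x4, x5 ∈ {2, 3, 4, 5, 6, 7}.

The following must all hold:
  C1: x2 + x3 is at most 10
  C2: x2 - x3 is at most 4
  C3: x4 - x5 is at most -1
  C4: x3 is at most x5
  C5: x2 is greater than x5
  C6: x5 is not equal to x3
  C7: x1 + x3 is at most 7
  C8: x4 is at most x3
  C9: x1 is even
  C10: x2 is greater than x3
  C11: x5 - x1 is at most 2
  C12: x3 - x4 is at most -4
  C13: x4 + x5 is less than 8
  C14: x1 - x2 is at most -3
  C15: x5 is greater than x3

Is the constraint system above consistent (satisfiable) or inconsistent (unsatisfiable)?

Constraints 2, 3, 11, 12, and 14 give x4 − x3 ≥ 4, x3 − x2 ≥ -4, x2 − x1 ≥ 3, x1 − x5 ≥ -2, x5 − x4 ≥ 1.
Adding all 5 inequalities: the left sides telescope to 0, and the right sides sum to 4 + (-4) + 3 + (-2) + 1 = 2. So 0 ≥ 2, which is false.

Unsatisfiable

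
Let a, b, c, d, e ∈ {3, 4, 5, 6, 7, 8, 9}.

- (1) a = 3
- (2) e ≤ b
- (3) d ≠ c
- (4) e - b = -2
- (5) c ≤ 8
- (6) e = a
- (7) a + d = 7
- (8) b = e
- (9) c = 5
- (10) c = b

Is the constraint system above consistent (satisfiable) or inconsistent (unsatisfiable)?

Unsatisfiable

Constraint 9 fixes c = 5 and constraint 1 fixes a = 3. Constraints 6, 8, and 10 give c = b = e = a, so c = a. But 5 ≠ 3 — contradiction.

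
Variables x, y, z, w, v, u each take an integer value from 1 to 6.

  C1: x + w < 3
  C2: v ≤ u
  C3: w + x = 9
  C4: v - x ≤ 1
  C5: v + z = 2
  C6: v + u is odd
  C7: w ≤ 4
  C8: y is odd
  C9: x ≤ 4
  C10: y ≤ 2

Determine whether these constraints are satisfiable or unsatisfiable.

Unsatisfiable

From constraint 7: w ≤ 4. From constraint 9: x ≤ 4. Hence w + x ≤ 8. But constraint 3 requires w + x = 9, and 9 > 8. Contradiction.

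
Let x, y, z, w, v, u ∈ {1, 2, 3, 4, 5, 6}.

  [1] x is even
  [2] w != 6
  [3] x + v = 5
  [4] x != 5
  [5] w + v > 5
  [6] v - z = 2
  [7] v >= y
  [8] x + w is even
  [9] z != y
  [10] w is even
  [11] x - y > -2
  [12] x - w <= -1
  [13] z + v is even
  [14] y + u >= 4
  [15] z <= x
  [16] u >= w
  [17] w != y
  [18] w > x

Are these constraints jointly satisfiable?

Satisfiable

Try x = 2, y = 2, z = 1, w = 4, v = 3, u = 4.
Check constraint 3: x + v = 5; constraint 5: w + v = 7; constraint 6: v - z = 2. The remaining constraints are straightforward to verify.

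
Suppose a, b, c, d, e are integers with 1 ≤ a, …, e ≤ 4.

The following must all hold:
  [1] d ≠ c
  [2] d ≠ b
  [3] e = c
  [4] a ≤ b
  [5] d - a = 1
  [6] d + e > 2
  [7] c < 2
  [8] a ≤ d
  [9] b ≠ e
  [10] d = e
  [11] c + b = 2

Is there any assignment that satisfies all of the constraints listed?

From constraints 3 and 10, d = e = c, so d = c. But constraint 1 says d ≠ c. Contradiction.

Unsatisfiable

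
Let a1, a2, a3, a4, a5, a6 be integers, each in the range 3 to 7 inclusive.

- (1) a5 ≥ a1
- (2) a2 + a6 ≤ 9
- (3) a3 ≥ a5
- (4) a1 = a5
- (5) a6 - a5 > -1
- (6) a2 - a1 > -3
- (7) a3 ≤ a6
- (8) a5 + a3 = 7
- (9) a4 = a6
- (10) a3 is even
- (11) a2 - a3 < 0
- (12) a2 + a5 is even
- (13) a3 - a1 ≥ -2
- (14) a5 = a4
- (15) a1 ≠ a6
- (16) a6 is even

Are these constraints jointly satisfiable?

Unsatisfiable

From constraints 4, 9, and 14, a1 = a5 = a4 = a6, so a1 = a6. But constraint 15 says a1 ≠ a6. Contradiction.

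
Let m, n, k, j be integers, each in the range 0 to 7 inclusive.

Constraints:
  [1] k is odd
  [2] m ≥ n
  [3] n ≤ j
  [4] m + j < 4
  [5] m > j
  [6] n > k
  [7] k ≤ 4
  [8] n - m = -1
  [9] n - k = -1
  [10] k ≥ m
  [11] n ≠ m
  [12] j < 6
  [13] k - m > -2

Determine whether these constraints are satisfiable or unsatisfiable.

Unsatisfiable

Constraints 3, 5, 6, and 10 give n ≤ j, j < m, m ≤ k, k < n. Chaining: n ≤ j < m ≤ k < n, which forces n < n — impossible.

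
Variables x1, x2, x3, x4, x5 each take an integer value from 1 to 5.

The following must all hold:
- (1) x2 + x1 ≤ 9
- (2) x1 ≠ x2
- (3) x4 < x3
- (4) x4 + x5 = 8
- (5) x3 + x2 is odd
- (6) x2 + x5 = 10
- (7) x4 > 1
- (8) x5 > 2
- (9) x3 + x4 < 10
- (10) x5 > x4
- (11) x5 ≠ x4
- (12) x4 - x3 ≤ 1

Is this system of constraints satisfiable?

One satisfying assignment is x1 = 4, x2 = 5, x3 = 4, x4 = 3, x5 = 5.
For the less obvious constraints — constraint 1: x2 + x1 = 9; constraint 4: x4 + x5 = 8 — and the others hold by inspection.

Satisfiable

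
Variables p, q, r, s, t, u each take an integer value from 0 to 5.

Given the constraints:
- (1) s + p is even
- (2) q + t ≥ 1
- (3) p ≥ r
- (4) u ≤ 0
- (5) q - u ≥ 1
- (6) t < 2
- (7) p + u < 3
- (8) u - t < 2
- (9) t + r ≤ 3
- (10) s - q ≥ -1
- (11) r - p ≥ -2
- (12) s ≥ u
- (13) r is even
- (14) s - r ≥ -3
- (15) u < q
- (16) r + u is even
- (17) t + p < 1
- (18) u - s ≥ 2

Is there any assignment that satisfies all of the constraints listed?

Constraints 5, 10, and 18 give u − s ≥ 2, s − q ≥ -1, q − u ≥ 1.
Adding all 3 inequalities: the left sides telescope to 0, and the right sides sum to 2 + (-1) + 1 = 2. So 0 ≥ 2, which is false.

Unsatisfiable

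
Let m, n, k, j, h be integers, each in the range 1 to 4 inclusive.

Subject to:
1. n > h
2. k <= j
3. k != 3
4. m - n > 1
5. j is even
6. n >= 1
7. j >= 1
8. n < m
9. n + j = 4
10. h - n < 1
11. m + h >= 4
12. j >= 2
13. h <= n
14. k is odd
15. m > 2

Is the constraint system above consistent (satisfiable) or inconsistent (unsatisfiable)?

Try m = 4, n = 2, k = 1, j = 2, h = 1.
Check constraint 4: m - n = 2; constraint 9: n + j = 4; constraint 10: h - n = -1. The remaining constraints are straightforward to verify.

Satisfiable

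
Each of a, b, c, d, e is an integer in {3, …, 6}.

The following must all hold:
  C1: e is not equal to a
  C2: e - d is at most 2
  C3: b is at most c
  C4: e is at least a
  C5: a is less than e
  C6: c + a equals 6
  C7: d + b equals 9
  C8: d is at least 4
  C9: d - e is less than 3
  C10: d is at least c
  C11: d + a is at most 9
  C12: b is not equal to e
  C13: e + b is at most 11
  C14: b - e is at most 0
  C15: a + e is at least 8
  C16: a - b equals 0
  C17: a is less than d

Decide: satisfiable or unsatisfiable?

Take a = 3, b = 3, c = 3, d = 6, e = 6. Then constraint 2: e - d = 0; constraint 6: c + a = 6, and every other listed constraint is also met.

Satisfiable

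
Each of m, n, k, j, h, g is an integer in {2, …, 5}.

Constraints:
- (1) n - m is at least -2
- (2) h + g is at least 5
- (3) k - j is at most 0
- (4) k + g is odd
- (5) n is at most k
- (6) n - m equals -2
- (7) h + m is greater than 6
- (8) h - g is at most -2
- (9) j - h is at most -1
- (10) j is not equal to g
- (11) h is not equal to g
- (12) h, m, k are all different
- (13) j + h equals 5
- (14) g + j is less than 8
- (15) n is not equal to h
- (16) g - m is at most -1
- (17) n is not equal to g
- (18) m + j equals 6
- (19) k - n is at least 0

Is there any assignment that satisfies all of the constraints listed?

Constraints 1, 3, 8, 9, 16, and 19 give g − h ≥ 2, h − j ≥ 1, j − k ≥ 0, k − n ≥ 0, n − m ≥ -2, m − g ≥ 1.
Adding all 6 inequalities: the left sides telescope to 0, and the right sides sum to 2 + 1 + 0 + 0 + (-2) + 1 = 2. So 0 ≥ 2, which is false.

Unsatisfiable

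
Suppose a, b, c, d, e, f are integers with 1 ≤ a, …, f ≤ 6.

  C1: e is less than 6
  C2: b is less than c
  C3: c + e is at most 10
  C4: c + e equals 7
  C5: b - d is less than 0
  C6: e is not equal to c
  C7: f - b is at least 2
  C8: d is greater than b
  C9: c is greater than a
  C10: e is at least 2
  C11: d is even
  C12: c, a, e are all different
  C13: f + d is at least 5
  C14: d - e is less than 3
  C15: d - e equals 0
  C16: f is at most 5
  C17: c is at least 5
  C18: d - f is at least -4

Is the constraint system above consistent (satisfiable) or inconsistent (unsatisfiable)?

Setting (a, b, c, d, e, f) = (1, 1, 5, 2, 2, 5) satisfies everything: constraint 3: c + e = 7; constraint 4: c + e = 7, and the others follow.

Satisfiable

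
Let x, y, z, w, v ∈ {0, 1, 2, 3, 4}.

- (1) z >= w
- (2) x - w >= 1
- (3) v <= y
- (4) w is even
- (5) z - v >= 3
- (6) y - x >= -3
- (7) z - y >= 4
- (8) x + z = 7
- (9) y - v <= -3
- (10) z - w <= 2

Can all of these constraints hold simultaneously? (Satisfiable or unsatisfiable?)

Constraints 2, 5, 6, 9, and 10 give w − z ≥ -2, z − v ≥ 3, v − y ≥ 3, y − x ≥ -3, x − w ≥ 1.
Adding all 5 inequalities: the left sides telescope to 0, and the right sides sum to (-2) + 3 + 3 + (-3) + 1 = 2. So 0 ≥ 2, which is false.

Unsatisfiable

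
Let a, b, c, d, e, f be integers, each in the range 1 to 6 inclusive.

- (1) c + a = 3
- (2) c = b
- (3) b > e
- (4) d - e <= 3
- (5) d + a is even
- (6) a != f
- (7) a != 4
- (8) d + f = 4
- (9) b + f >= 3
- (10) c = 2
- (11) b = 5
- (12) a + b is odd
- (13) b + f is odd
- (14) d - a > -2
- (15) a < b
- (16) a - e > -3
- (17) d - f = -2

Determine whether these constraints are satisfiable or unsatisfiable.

Unsatisfiable

Constraint 10 fixes c = 2 and constraint 11 fixes b = 5, but constraint 2 requires c = b. Since 2 ≠ 5, contradiction.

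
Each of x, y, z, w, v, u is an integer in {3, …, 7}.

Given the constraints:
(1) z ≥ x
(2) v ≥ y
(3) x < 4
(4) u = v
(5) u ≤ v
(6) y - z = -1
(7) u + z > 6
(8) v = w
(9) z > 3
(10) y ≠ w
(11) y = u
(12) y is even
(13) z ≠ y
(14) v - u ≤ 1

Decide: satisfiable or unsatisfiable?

From constraints 4, 8, and 11, y = u = v = w, so y = w. But constraint 10 says y ≠ w. Contradiction.

Unsatisfiable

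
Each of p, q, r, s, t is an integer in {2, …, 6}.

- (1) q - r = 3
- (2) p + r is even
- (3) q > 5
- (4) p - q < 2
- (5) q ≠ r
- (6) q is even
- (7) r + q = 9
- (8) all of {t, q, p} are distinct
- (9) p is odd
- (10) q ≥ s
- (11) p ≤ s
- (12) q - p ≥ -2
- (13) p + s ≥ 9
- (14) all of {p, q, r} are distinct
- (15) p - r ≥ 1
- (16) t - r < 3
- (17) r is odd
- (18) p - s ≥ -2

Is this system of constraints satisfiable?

Satisfiable

One satisfying assignment is p = 5, q = 6, r = 3, s = 5, t = 4.
For the less obvious constraints — constraint 1: q - r = 3; constraint 4: p - q = -1 — and the others hold by inspection.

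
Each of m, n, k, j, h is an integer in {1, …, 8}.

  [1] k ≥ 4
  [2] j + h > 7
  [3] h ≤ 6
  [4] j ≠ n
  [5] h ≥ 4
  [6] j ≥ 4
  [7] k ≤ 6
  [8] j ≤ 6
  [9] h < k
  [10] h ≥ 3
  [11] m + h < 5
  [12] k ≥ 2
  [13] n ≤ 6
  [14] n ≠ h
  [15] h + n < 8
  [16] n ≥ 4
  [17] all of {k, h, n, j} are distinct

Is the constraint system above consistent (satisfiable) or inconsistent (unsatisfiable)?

Constraints 1, 3, 5, 6, 7, 8, 13, and 16 confine each of k, h, n, j to the 3 values {4, …, 6}.
Constraint 17 requires all 4 of them to be distinct, but only 3 values are available — impossible by the pigeonhole principle.

Unsatisfiable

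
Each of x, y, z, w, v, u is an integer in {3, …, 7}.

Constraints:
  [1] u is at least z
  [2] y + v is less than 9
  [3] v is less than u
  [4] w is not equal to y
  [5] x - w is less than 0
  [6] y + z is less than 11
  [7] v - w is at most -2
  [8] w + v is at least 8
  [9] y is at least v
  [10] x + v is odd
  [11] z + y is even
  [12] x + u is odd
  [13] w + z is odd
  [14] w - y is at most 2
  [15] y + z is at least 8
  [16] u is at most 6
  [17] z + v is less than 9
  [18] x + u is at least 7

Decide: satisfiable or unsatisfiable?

Take x = 4, y = 5, z = 5, w = 6, v = 3, u = 5. Then constraint 2: y + v = 8; constraint 5: x - w = -2; constraint 6: y + z = 10, and every other listed constraint is also met.

Satisfiable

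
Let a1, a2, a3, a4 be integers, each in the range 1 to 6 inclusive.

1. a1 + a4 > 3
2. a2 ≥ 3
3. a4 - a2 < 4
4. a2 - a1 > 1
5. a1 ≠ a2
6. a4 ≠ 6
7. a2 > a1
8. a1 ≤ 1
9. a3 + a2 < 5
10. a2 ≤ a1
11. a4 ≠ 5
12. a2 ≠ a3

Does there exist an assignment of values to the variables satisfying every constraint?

Unsatisfiable

From constraints 2 and 10: a1 ≥ a2 and a2 ≥ 3, so a1 ≥ 3. From constraint 8: a1 ≤ 1. But 1 < 3, so no value of a1 works.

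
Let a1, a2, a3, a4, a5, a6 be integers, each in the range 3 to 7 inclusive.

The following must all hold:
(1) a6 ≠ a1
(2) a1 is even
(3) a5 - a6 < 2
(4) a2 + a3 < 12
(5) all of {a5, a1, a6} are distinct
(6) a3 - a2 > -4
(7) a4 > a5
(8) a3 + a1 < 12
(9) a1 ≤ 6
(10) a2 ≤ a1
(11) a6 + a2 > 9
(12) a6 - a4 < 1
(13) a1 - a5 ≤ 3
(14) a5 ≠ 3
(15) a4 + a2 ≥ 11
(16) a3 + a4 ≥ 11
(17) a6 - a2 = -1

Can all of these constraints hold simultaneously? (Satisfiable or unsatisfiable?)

The assignment a1 = 6, a2 = 6, a3 = 5, a4 = 7, a5 = 4, a6 = 5 works:
  constraint 3 holds since a5 - a6 = -1.
  constraint 4 holds since a2 + a3 = 11.
The rest check out directly.

Satisfiable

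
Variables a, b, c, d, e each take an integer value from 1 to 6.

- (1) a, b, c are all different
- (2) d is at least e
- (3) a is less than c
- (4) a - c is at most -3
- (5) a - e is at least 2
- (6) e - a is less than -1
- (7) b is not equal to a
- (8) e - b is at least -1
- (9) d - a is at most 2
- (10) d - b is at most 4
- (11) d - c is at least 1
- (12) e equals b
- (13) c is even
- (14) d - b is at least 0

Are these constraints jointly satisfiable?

Unsatisfiable

Constraints 4, 5, 8, 10, and 11 give c − a ≥ 3, a − e ≥ 2, e − b ≥ -1, b − d ≥ -4, d − c ≥ 1.
Adding all 5 inequalities: the left sides telescope to 0, and the right sides sum to 3 + 2 + (-1) + (-4) + 1 = 1. So 0 ≥ 1, which is false.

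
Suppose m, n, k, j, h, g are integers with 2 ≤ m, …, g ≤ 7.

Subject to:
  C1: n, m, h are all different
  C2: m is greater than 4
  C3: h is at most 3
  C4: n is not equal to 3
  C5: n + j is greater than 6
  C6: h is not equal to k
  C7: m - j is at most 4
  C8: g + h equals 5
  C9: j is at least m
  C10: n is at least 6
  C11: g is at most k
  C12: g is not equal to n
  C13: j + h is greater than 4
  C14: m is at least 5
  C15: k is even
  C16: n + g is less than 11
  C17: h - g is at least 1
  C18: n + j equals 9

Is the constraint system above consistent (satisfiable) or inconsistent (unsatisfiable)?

Unsatisfiable

From constraint 10: n ≥ 6. From constraints 9 and 14: j ≥ m ≥ 5. Hence n + j ≥ 11. But constraint 18 requires n + j = 9, and 9 < 11. Contradiction.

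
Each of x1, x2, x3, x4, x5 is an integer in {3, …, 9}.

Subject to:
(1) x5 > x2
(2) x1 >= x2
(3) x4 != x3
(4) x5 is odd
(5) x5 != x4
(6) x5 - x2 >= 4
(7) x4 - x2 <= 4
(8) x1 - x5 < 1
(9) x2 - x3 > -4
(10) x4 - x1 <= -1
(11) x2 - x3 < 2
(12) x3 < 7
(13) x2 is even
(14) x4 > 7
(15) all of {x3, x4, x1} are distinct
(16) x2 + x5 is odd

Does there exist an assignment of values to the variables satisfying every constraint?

Satisfiable

Take x1 = 9, x2 = 4, x3 = 5, x4 = 8, x5 = 9. Then constraint 6: x5 - x2 = 5; constraint 7: x4 - x2 = 4; constraint 8: x1 - x5 = 0, and every other listed constraint is also met.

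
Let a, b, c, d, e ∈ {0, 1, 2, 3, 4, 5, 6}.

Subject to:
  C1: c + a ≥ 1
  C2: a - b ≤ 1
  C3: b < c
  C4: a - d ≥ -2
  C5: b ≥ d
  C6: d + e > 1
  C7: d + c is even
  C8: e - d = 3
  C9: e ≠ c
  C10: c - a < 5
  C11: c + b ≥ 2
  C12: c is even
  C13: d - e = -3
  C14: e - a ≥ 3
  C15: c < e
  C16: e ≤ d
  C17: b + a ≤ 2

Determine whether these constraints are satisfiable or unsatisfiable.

Unsatisfiable

Constraints 3, 5, 15, and 16 give b < c, c < e, e ≤ d, d ≤ b. Chaining: b < c < e ≤ d ≤ b, which forces b < b — impossible.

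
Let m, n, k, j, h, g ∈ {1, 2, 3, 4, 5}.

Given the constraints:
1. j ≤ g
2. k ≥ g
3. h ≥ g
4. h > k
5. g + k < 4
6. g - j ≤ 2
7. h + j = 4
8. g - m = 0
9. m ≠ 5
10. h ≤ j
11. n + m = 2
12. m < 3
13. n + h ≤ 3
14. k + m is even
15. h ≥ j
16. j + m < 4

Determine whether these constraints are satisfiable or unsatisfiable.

Constraints 1, 2, 4, and 10 give g ≤ k, k < h, h ≤ j, j ≤ g. Chaining: g ≤ k < h ≤ j ≤ g, which forces g < g — impossible.

Unsatisfiable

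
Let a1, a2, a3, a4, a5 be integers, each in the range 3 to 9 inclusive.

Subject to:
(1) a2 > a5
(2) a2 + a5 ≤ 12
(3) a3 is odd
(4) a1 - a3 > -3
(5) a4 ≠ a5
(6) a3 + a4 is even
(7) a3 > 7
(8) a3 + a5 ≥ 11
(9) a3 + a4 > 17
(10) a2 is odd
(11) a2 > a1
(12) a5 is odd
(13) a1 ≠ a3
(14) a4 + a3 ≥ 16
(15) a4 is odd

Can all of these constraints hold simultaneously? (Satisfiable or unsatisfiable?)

Take a1 = 8, a2 = 9, a3 = 9, a4 = 9, a5 = 3. Then constraint 2: a2 + a5 = 12; constraint 4: a1 - a3 = -1, and every other listed constraint is also met.

Satisfiable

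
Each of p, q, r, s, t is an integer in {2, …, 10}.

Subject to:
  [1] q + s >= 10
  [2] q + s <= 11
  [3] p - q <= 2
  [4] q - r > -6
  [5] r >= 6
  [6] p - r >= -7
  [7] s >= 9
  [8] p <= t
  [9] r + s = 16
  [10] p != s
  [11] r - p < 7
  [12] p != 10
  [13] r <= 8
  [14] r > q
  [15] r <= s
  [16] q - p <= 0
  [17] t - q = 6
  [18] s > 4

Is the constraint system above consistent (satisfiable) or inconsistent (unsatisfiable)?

The assignment p = 2, q = 2, r = 7, s = 9, t = 8 works:
  constraint 1 holds since q + s = 11.
  constraint 2 holds since q + s = 11.
  constraint 3 holds since p - q = 0.
The rest check out directly.

Satisfiable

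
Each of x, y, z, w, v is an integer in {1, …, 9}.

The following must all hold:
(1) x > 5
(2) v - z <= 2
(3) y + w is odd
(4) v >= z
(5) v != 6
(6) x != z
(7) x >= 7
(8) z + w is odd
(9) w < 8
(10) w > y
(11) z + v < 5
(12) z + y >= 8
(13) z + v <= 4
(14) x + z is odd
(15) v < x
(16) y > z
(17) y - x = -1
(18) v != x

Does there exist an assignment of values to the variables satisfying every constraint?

Take x = 7, y = 6, z = 2, w = 7, v = 2. Then constraint 2: v - z = 0; constraint 11: z + v = 4; constraint 12: z + y = 8, and every other listed constraint is also met.

Satisfiable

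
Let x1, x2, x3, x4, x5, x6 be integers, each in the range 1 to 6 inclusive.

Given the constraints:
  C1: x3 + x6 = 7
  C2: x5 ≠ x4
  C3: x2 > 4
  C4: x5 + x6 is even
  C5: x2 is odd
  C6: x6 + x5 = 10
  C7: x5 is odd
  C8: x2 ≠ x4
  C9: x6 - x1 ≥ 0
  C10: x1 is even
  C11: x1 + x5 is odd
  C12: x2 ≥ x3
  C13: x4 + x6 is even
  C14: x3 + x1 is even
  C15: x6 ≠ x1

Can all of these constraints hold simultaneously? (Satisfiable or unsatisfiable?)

Satisfiable

Try x1 = 2, x2 = 5, x3 = 2, x4 = 1, x5 = 5, x6 = 5.
Check constraint 1: x3 + x6 = 7; constraint 6: x6 + x5 = 10. The remaining constraints are straightforward to verify.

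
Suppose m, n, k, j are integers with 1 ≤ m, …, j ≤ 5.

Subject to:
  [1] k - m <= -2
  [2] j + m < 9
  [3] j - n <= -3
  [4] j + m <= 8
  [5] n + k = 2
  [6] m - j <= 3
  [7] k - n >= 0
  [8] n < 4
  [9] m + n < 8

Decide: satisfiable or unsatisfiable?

Unsatisfiable

Constraints 1, 3, 6, and 7 give j − m ≥ -3, m − k ≥ 2, k − n ≥ 0, n − j ≥ 3.
Adding all 4 inequalities: the left sides telescope to 0, and the right sides sum to (-3) + 2 + 0 + 3 = 2. So 0 ≥ 2, which is false.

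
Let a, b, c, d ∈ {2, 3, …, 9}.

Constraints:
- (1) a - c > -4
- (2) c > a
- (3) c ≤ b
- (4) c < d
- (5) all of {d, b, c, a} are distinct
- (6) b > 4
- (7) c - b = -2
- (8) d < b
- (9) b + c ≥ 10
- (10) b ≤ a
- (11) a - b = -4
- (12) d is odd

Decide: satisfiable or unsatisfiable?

Constraints 2, 4, 8, and 10 give d < b, b ≤ a, a < c, c < d. Chaining: d < b ≤ a < c < d, which forces d < d — impossible.

Unsatisfiable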